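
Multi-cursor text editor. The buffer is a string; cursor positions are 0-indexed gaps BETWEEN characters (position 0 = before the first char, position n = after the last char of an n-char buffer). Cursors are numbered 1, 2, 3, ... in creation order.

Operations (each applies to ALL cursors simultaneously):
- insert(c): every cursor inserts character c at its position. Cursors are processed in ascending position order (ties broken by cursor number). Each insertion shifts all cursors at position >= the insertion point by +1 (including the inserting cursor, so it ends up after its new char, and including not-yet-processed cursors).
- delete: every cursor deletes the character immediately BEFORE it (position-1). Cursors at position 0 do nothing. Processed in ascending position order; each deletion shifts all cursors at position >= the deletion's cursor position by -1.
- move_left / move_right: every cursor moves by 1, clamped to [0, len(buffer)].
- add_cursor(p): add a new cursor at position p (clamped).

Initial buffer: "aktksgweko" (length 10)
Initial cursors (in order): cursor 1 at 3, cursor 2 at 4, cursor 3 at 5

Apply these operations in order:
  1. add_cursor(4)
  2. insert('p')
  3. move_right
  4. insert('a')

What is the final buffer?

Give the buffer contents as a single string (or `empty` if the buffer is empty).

After op 1 (add_cursor(4)): buffer="aktksgweko" (len 10), cursors c1@3 c2@4 c4@4 c3@5, authorship ..........
After op 2 (insert('p')): buffer="aktpkppspgweko" (len 14), cursors c1@4 c2@7 c4@7 c3@9, authorship ...1.24.3.....
After op 3 (move_right): buffer="aktpkppspgweko" (len 14), cursors c1@5 c2@8 c4@8 c3@10, authorship ...1.24.3.....
After op 4 (insert('a')): buffer="aktpkappsaapgaweko" (len 18), cursors c1@6 c2@11 c4@11 c3@14, authorship ...1.124.243.3....

Answer: aktpkappsaapgaweko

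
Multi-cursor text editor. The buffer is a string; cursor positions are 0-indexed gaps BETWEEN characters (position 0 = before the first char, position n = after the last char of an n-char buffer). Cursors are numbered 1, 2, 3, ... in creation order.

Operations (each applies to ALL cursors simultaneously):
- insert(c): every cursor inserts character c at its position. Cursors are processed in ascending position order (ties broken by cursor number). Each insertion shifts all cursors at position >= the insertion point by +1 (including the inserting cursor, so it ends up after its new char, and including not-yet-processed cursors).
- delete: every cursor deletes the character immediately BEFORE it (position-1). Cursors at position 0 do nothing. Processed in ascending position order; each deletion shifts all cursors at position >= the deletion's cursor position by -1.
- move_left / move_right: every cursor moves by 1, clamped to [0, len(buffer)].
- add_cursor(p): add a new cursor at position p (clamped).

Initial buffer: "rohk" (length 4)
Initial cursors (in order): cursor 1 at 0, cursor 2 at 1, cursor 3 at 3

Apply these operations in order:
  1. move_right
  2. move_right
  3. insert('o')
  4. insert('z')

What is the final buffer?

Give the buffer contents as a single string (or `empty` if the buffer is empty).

After op 1 (move_right): buffer="rohk" (len 4), cursors c1@1 c2@2 c3@4, authorship ....
After op 2 (move_right): buffer="rohk" (len 4), cursors c1@2 c2@3 c3@4, authorship ....
After op 3 (insert('o')): buffer="roohoko" (len 7), cursors c1@3 c2@5 c3@7, authorship ..1.2.3
After op 4 (insert('z')): buffer="roozhozkoz" (len 10), cursors c1@4 c2@7 c3@10, authorship ..11.22.33

Answer: roozhozkoz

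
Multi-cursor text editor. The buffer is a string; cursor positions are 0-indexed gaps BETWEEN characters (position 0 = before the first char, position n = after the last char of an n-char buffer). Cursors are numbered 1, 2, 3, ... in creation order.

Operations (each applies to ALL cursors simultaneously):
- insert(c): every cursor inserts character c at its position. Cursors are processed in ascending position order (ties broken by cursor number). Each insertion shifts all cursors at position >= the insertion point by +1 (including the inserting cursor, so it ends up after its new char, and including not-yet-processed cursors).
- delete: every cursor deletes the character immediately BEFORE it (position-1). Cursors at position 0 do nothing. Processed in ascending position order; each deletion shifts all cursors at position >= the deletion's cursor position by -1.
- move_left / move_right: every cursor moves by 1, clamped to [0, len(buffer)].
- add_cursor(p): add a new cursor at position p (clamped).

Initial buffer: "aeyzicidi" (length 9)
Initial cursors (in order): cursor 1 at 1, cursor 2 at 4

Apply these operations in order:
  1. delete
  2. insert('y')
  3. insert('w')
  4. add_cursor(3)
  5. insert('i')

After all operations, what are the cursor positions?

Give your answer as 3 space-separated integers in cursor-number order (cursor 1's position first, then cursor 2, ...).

After op 1 (delete): buffer="eyicidi" (len 7), cursors c1@0 c2@2, authorship .......
After op 2 (insert('y')): buffer="yeyyicidi" (len 9), cursors c1@1 c2@4, authorship 1..2.....
After op 3 (insert('w')): buffer="yweyywicidi" (len 11), cursors c1@2 c2@6, authorship 11..22.....
After op 4 (add_cursor(3)): buffer="yweyywicidi" (len 11), cursors c1@2 c3@3 c2@6, authorship 11..22.....
After op 5 (insert('i')): buffer="ywieiyywiicidi" (len 14), cursors c1@3 c3@5 c2@9, authorship 111.3.222.....

Answer: 3 9 5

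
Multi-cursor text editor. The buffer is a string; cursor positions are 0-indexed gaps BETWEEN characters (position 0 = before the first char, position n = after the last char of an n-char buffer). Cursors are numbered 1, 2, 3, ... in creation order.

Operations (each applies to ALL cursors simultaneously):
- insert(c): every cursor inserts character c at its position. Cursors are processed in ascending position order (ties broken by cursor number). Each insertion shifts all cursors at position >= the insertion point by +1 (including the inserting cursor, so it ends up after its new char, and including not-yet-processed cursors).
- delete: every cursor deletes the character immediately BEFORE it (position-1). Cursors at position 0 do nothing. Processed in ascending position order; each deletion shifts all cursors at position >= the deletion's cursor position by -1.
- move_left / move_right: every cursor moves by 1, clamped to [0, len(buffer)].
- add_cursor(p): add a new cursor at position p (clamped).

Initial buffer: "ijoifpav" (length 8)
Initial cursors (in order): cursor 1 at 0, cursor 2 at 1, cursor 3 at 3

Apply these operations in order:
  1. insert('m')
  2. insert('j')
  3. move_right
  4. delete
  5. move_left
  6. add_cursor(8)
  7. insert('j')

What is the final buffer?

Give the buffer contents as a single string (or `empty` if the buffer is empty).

After op 1 (insert('m')): buffer="mimjomifpav" (len 11), cursors c1@1 c2@3 c3@6, authorship 1.2..3.....
After op 2 (insert('j')): buffer="mjimjjomjifpav" (len 14), cursors c1@2 c2@5 c3@9, authorship 11.22..33.....
After op 3 (move_right): buffer="mjimjjomjifpav" (len 14), cursors c1@3 c2@6 c3@10, authorship 11.22..33.....
After op 4 (delete): buffer="mjmjomjfpav" (len 11), cursors c1@2 c2@4 c3@7, authorship 1122.33....
After op 5 (move_left): buffer="mjmjomjfpav" (len 11), cursors c1@1 c2@3 c3@6, authorship 1122.33....
After op 6 (add_cursor(8)): buffer="mjmjomjfpav" (len 11), cursors c1@1 c2@3 c3@6 c4@8, authorship 1122.33....
After op 7 (insert('j')): buffer="mjjmjjomjjfjpav" (len 15), cursors c1@2 c2@5 c3@9 c4@12, authorship 111222.333.4...

Answer: mjjmjjomjjfjpav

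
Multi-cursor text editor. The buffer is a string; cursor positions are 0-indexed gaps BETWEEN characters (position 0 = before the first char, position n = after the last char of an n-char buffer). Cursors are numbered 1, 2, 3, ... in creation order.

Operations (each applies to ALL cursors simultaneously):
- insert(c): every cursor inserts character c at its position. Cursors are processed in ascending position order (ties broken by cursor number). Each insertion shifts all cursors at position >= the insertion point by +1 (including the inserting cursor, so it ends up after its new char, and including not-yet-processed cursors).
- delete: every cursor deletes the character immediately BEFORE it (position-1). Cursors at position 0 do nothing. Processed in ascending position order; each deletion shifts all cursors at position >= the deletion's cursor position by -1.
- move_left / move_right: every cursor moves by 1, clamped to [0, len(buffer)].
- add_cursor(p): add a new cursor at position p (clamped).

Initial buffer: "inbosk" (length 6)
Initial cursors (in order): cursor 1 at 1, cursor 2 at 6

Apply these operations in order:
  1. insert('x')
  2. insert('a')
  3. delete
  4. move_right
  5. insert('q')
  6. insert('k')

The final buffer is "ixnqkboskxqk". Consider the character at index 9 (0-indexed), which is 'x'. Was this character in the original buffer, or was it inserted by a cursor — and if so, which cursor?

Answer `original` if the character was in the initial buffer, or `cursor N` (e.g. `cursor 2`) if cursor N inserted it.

After op 1 (insert('x')): buffer="ixnboskx" (len 8), cursors c1@2 c2@8, authorship .1.....2
After op 2 (insert('a')): buffer="ixanboskxa" (len 10), cursors c1@3 c2@10, authorship .11.....22
After op 3 (delete): buffer="ixnboskx" (len 8), cursors c1@2 c2@8, authorship .1.....2
After op 4 (move_right): buffer="ixnboskx" (len 8), cursors c1@3 c2@8, authorship .1.....2
After op 5 (insert('q')): buffer="ixnqboskxq" (len 10), cursors c1@4 c2@10, authorship .1.1....22
After op 6 (insert('k')): buffer="ixnqkboskxqk" (len 12), cursors c1@5 c2@12, authorship .1.11....222
Authorship (.=original, N=cursor N): . 1 . 1 1 . . . . 2 2 2
Index 9: author = 2

Answer: cursor 2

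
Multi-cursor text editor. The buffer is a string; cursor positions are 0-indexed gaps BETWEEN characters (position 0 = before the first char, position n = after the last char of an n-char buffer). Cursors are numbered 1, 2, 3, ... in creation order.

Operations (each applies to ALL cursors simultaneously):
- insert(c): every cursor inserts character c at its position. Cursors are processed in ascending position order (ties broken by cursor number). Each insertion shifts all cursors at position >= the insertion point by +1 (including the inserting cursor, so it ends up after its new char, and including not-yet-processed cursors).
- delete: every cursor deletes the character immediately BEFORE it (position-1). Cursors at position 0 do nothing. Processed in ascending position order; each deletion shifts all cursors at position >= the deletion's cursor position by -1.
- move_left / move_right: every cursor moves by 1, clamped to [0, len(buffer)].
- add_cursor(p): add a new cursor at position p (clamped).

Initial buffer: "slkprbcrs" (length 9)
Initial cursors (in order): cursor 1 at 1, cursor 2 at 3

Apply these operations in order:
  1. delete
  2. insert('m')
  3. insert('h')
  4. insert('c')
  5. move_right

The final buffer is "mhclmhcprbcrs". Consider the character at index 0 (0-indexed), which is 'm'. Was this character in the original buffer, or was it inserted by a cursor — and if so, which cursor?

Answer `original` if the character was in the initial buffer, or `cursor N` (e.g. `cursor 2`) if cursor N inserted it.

Answer: cursor 1

Derivation:
After op 1 (delete): buffer="lprbcrs" (len 7), cursors c1@0 c2@1, authorship .......
After op 2 (insert('m')): buffer="mlmprbcrs" (len 9), cursors c1@1 c2@3, authorship 1.2......
After op 3 (insert('h')): buffer="mhlmhprbcrs" (len 11), cursors c1@2 c2@5, authorship 11.22......
After op 4 (insert('c')): buffer="mhclmhcprbcrs" (len 13), cursors c1@3 c2@7, authorship 111.222......
After op 5 (move_right): buffer="mhclmhcprbcrs" (len 13), cursors c1@4 c2@8, authorship 111.222......
Authorship (.=original, N=cursor N): 1 1 1 . 2 2 2 . . . . . .
Index 0: author = 1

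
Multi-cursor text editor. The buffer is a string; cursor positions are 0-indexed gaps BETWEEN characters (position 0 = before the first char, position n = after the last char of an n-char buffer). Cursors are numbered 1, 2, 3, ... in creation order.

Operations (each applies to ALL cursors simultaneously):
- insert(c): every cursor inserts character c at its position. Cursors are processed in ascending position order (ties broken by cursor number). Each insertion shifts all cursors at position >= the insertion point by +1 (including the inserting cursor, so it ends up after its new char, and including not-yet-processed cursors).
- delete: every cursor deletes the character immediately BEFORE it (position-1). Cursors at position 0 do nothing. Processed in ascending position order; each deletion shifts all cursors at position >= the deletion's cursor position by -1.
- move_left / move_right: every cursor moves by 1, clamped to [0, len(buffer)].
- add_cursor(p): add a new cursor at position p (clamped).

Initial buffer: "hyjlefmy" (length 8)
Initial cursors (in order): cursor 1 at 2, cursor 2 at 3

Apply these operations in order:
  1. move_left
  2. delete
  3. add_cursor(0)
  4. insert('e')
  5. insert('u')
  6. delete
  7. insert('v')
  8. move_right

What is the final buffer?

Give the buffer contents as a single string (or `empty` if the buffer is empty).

After op 1 (move_left): buffer="hyjlefmy" (len 8), cursors c1@1 c2@2, authorship ........
After op 2 (delete): buffer="jlefmy" (len 6), cursors c1@0 c2@0, authorship ......
After op 3 (add_cursor(0)): buffer="jlefmy" (len 6), cursors c1@0 c2@0 c3@0, authorship ......
After op 4 (insert('e')): buffer="eeejlefmy" (len 9), cursors c1@3 c2@3 c3@3, authorship 123......
After op 5 (insert('u')): buffer="eeeuuujlefmy" (len 12), cursors c1@6 c2@6 c3@6, authorship 123123......
After op 6 (delete): buffer="eeejlefmy" (len 9), cursors c1@3 c2@3 c3@3, authorship 123......
After op 7 (insert('v')): buffer="eeevvvjlefmy" (len 12), cursors c1@6 c2@6 c3@6, authorship 123123......
After op 8 (move_right): buffer="eeevvvjlefmy" (len 12), cursors c1@7 c2@7 c3@7, authorship 123123......

Answer: eeevvvjlefmy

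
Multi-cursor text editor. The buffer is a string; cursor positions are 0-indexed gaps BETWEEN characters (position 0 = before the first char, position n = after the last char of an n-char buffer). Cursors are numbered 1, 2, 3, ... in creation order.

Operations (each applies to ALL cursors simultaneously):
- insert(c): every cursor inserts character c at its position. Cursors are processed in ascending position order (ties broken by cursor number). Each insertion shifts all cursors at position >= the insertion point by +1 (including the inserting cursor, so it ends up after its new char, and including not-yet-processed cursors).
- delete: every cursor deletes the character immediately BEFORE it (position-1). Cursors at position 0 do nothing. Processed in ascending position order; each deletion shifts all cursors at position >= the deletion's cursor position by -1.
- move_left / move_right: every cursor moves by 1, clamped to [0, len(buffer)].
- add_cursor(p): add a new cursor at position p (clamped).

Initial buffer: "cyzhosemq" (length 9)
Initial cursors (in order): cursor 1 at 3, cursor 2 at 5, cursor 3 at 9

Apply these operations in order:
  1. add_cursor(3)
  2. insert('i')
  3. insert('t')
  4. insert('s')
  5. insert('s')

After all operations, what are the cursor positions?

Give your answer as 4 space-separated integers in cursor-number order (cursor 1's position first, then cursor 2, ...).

Answer: 11 17 25 11

Derivation:
After op 1 (add_cursor(3)): buffer="cyzhosemq" (len 9), cursors c1@3 c4@3 c2@5 c3@9, authorship .........
After op 2 (insert('i')): buffer="cyziihoisemqi" (len 13), cursors c1@5 c4@5 c2@8 c3@13, authorship ...14..2....3
After op 3 (insert('t')): buffer="cyziitthoitsemqit" (len 17), cursors c1@7 c4@7 c2@11 c3@17, authorship ...1414..22....33
After op 4 (insert('s')): buffer="cyziittsshoitssemqits" (len 21), cursors c1@9 c4@9 c2@14 c3@21, authorship ...141414..222....333
After op 5 (insert('s')): buffer="cyziittsssshoitsssemqitss" (len 25), cursors c1@11 c4@11 c2@17 c3@25, authorship ...14141414..2222....3333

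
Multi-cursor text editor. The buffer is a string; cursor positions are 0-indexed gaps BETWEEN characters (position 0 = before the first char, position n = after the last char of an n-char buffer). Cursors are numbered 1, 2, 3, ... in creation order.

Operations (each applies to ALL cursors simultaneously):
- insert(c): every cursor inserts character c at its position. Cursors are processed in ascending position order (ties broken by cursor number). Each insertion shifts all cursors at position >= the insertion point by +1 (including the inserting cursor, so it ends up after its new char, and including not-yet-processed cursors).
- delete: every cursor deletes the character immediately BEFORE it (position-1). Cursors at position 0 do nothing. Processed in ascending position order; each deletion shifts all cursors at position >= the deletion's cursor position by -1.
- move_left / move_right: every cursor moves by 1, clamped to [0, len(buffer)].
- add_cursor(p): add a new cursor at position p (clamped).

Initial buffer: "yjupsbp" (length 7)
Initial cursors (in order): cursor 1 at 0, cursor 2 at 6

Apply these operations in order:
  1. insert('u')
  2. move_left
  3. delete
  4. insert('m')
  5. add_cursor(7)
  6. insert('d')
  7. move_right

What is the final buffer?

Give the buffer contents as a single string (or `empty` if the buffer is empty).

Answer: mduyjupsdmdup

Derivation:
After op 1 (insert('u')): buffer="uyjupsbup" (len 9), cursors c1@1 c2@8, authorship 1......2.
After op 2 (move_left): buffer="uyjupsbup" (len 9), cursors c1@0 c2@7, authorship 1......2.
After op 3 (delete): buffer="uyjupsup" (len 8), cursors c1@0 c2@6, authorship 1.....2.
After op 4 (insert('m')): buffer="muyjupsmup" (len 10), cursors c1@1 c2@8, authorship 11.....22.
After op 5 (add_cursor(7)): buffer="muyjupsmup" (len 10), cursors c1@1 c3@7 c2@8, authorship 11.....22.
After op 6 (insert('d')): buffer="mduyjupsdmdup" (len 13), cursors c1@2 c3@9 c2@11, authorship 111.....3222.
After op 7 (move_right): buffer="mduyjupsdmdup" (len 13), cursors c1@3 c3@10 c2@12, authorship 111.....3222.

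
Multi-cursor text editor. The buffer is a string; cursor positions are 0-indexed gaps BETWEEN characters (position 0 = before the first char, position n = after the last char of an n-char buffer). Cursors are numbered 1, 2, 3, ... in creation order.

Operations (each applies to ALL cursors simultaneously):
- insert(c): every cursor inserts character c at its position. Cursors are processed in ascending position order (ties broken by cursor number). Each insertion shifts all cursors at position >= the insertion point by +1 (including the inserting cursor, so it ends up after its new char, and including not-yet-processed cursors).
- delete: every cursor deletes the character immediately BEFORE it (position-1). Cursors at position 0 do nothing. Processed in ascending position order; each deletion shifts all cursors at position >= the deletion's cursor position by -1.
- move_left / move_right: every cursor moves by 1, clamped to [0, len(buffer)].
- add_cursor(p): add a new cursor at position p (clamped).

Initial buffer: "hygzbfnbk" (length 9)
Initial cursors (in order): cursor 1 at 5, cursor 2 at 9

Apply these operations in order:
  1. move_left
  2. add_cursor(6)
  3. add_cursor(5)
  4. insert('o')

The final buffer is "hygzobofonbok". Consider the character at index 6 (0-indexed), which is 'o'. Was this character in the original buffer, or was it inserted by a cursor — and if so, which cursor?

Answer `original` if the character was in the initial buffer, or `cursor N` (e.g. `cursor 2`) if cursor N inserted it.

After op 1 (move_left): buffer="hygzbfnbk" (len 9), cursors c1@4 c2@8, authorship .........
After op 2 (add_cursor(6)): buffer="hygzbfnbk" (len 9), cursors c1@4 c3@6 c2@8, authorship .........
After op 3 (add_cursor(5)): buffer="hygzbfnbk" (len 9), cursors c1@4 c4@5 c3@6 c2@8, authorship .........
After op 4 (insert('o')): buffer="hygzobofonbok" (len 13), cursors c1@5 c4@7 c3@9 c2@12, authorship ....1.4.3..2.
Authorship (.=original, N=cursor N): . . . . 1 . 4 . 3 . . 2 .
Index 6: author = 4

Answer: cursor 4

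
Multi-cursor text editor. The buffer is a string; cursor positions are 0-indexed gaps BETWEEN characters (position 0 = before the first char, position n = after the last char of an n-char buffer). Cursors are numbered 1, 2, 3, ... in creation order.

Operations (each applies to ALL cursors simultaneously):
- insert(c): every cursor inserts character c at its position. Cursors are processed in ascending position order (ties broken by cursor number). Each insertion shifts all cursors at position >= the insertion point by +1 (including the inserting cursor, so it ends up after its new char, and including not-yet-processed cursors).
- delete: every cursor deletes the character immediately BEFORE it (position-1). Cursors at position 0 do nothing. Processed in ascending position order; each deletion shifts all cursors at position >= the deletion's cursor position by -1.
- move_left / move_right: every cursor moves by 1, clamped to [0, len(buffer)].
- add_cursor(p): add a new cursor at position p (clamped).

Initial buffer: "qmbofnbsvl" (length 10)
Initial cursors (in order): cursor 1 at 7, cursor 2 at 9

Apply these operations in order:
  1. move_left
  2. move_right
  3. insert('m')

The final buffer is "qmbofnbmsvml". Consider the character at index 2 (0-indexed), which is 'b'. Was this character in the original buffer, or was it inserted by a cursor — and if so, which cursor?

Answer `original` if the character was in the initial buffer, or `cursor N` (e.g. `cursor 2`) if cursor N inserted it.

After op 1 (move_left): buffer="qmbofnbsvl" (len 10), cursors c1@6 c2@8, authorship ..........
After op 2 (move_right): buffer="qmbofnbsvl" (len 10), cursors c1@7 c2@9, authorship ..........
After op 3 (insert('m')): buffer="qmbofnbmsvml" (len 12), cursors c1@8 c2@11, authorship .......1..2.
Authorship (.=original, N=cursor N): . . . . . . . 1 . . 2 .
Index 2: author = original

Answer: original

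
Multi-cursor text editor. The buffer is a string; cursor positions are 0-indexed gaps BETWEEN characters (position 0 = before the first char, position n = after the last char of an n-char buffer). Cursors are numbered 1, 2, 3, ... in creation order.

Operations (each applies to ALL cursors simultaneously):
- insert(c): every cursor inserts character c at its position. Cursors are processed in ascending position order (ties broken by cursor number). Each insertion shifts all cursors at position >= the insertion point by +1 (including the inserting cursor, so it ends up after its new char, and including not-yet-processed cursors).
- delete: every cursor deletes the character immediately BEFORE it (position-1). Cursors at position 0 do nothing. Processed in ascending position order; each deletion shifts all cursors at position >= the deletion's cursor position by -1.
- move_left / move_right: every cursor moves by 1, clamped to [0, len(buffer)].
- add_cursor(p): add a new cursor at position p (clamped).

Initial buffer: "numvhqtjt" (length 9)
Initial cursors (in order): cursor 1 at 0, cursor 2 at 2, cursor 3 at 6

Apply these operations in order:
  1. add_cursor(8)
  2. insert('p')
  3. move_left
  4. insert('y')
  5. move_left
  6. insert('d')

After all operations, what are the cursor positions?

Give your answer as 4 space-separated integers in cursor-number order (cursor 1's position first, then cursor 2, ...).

Answer: 1 6 13 18

Derivation:
After op 1 (add_cursor(8)): buffer="numvhqtjt" (len 9), cursors c1@0 c2@2 c3@6 c4@8, authorship .........
After op 2 (insert('p')): buffer="pnupmvhqptjpt" (len 13), cursors c1@1 c2@4 c3@9 c4@12, authorship 1..2....3..4.
After op 3 (move_left): buffer="pnupmvhqptjpt" (len 13), cursors c1@0 c2@3 c3@8 c4@11, authorship 1..2....3..4.
After op 4 (insert('y')): buffer="ypnuypmvhqyptjypt" (len 17), cursors c1@1 c2@5 c3@11 c4@15, authorship 11..22....33..44.
After op 5 (move_left): buffer="ypnuypmvhqyptjypt" (len 17), cursors c1@0 c2@4 c3@10 c4@14, authorship 11..22....33..44.
After op 6 (insert('d')): buffer="dypnudypmvhqdyptjdypt" (len 21), cursors c1@1 c2@6 c3@13 c4@18, authorship 111..222....333..444.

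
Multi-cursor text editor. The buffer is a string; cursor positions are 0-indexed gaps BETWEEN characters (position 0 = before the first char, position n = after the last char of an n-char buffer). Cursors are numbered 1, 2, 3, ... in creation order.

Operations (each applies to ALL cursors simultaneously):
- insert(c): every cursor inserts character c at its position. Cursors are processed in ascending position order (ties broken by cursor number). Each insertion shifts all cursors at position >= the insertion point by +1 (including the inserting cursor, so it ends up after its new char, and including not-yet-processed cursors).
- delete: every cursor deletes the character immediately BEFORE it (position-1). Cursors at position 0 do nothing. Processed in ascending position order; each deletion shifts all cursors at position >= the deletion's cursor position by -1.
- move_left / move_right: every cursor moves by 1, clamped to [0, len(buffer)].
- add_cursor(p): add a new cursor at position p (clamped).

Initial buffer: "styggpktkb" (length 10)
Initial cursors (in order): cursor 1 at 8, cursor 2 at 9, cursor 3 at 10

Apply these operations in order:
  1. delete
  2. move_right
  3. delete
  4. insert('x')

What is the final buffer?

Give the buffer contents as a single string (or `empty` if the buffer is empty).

After op 1 (delete): buffer="styggpk" (len 7), cursors c1@7 c2@7 c3@7, authorship .......
After op 2 (move_right): buffer="styggpk" (len 7), cursors c1@7 c2@7 c3@7, authorship .......
After op 3 (delete): buffer="styg" (len 4), cursors c1@4 c2@4 c3@4, authorship ....
After op 4 (insert('x')): buffer="stygxxx" (len 7), cursors c1@7 c2@7 c3@7, authorship ....123

Answer: stygxxx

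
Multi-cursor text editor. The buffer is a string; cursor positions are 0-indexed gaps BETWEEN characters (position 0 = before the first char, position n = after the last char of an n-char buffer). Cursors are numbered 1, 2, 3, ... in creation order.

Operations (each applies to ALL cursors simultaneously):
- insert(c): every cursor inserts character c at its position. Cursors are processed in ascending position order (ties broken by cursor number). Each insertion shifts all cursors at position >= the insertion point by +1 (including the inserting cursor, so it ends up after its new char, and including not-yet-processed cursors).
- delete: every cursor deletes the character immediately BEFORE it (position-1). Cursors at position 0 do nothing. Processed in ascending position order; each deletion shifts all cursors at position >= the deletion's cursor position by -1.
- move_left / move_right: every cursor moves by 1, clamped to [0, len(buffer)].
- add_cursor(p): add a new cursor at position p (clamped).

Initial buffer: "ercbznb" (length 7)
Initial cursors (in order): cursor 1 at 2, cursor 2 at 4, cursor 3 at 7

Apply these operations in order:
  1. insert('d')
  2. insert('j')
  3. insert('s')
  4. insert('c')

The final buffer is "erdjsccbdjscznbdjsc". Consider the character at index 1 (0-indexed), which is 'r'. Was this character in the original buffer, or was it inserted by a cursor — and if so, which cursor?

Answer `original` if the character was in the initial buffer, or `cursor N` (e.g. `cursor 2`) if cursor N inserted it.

Answer: original

Derivation:
After op 1 (insert('d')): buffer="erdcbdznbd" (len 10), cursors c1@3 c2@6 c3@10, authorship ..1..2...3
After op 2 (insert('j')): buffer="erdjcbdjznbdj" (len 13), cursors c1@4 c2@8 c3@13, authorship ..11..22...33
After op 3 (insert('s')): buffer="erdjscbdjsznbdjs" (len 16), cursors c1@5 c2@10 c3@16, authorship ..111..222...333
After op 4 (insert('c')): buffer="erdjsccbdjscznbdjsc" (len 19), cursors c1@6 c2@12 c3@19, authorship ..1111..2222...3333
Authorship (.=original, N=cursor N): . . 1 1 1 1 . . 2 2 2 2 . . . 3 3 3 3
Index 1: author = original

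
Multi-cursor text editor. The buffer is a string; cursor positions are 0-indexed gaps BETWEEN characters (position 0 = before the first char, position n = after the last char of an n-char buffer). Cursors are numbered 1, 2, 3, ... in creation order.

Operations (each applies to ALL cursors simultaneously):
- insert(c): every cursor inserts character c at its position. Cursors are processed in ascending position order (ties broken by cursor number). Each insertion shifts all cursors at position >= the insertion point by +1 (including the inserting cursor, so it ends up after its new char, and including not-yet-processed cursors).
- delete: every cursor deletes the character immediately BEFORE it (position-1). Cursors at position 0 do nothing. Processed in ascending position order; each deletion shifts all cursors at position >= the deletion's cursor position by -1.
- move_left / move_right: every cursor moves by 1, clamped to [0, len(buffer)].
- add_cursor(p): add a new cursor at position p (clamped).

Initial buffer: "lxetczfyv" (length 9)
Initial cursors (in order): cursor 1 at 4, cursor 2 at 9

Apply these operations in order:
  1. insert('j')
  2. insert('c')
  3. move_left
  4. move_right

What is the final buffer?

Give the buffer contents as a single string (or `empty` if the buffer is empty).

After op 1 (insert('j')): buffer="lxetjczfyvj" (len 11), cursors c1@5 c2@11, authorship ....1.....2
After op 2 (insert('c')): buffer="lxetjcczfyvjc" (len 13), cursors c1@6 c2@13, authorship ....11.....22
After op 3 (move_left): buffer="lxetjcczfyvjc" (len 13), cursors c1@5 c2@12, authorship ....11.....22
After op 4 (move_right): buffer="lxetjcczfyvjc" (len 13), cursors c1@6 c2@13, authorship ....11.....22

Answer: lxetjcczfyvjc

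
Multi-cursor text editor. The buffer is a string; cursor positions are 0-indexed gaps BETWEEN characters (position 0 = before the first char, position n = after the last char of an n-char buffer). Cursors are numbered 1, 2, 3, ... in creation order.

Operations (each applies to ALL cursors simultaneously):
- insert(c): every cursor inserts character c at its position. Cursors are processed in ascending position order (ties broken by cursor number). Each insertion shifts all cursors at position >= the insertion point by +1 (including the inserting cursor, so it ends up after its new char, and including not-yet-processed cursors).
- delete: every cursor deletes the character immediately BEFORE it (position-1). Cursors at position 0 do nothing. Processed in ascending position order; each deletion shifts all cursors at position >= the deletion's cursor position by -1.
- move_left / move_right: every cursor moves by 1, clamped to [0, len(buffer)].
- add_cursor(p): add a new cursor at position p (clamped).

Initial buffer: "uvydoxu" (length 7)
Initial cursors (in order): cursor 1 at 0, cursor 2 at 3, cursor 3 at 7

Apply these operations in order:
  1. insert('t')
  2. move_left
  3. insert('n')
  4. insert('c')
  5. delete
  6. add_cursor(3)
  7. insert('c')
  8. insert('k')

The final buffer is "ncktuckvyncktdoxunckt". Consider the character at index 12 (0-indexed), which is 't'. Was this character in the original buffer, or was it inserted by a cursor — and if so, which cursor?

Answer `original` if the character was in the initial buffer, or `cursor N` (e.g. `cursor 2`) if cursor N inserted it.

Answer: cursor 2

Derivation:
After op 1 (insert('t')): buffer="tuvytdoxut" (len 10), cursors c1@1 c2@5 c3@10, authorship 1...2....3
After op 2 (move_left): buffer="tuvytdoxut" (len 10), cursors c1@0 c2@4 c3@9, authorship 1...2....3
After op 3 (insert('n')): buffer="ntuvyntdoxunt" (len 13), cursors c1@1 c2@6 c3@12, authorship 11...22....33
After op 4 (insert('c')): buffer="nctuvynctdoxunct" (len 16), cursors c1@2 c2@8 c3@15, authorship 111...222....333
After op 5 (delete): buffer="ntuvyntdoxunt" (len 13), cursors c1@1 c2@6 c3@12, authorship 11...22....33
After op 6 (add_cursor(3)): buffer="ntuvyntdoxunt" (len 13), cursors c1@1 c4@3 c2@6 c3@12, authorship 11...22....33
After op 7 (insert('c')): buffer="nctucvynctdoxunct" (len 17), cursors c1@2 c4@5 c2@9 c3@16, authorship 111.4..222....333
After op 8 (insert('k')): buffer="ncktuckvyncktdoxunckt" (len 21), cursors c1@3 c4@7 c2@12 c3@20, authorship 1111.44..2222....3333
Authorship (.=original, N=cursor N): 1 1 1 1 . 4 4 . . 2 2 2 2 . . . . 3 3 3 3
Index 12: author = 2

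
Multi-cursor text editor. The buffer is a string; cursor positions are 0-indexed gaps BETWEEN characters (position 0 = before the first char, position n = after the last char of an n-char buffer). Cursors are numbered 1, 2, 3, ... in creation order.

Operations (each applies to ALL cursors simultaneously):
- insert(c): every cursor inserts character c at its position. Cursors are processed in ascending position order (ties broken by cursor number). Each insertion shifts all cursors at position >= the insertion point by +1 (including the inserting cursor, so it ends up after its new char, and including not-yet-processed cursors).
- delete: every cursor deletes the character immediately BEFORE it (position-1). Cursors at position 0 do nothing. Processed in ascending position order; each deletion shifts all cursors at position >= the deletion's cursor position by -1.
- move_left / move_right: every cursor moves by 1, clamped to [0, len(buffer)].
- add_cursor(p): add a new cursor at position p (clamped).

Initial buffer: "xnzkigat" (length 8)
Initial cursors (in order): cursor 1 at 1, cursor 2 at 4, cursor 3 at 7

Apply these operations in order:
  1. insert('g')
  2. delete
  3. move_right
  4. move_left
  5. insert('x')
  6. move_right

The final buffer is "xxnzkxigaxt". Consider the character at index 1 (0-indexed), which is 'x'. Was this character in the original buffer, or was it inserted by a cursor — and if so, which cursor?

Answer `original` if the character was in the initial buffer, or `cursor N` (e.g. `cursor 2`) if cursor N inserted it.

After op 1 (insert('g')): buffer="xgnzkgigagt" (len 11), cursors c1@2 c2@6 c3@10, authorship .1...2...3.
After op 2 (delete): buffer="xnzkigat" (len 8), cursors c1@1 c2@4 c3@7, authorship ........
After op 3 (move_right): buffer="xnzkigat" (len 8), cursors c1@2 c2@5 c3@8, authorship ........
After op 4 (move_left): buffer="xnzkigat" (len 8), cursors c1@1 c2@4 c3@7, authorship ........
After op 5 (insert('x')): buffer="xxnzkxigaxt" (len 11), cursors c1@2 c2@6 c3@10, authorship .1...2...3.
After op 6 (move_right): buffer="xxnzkxigaxt" (len 11), cursors c1@3 c2@7 c3@11, authorship .1...2...3.
Authorship (.=original, N=cursor N): . 1 . . . 2 . . . 3 .
Index 1: author = 1

Answer: cursor 1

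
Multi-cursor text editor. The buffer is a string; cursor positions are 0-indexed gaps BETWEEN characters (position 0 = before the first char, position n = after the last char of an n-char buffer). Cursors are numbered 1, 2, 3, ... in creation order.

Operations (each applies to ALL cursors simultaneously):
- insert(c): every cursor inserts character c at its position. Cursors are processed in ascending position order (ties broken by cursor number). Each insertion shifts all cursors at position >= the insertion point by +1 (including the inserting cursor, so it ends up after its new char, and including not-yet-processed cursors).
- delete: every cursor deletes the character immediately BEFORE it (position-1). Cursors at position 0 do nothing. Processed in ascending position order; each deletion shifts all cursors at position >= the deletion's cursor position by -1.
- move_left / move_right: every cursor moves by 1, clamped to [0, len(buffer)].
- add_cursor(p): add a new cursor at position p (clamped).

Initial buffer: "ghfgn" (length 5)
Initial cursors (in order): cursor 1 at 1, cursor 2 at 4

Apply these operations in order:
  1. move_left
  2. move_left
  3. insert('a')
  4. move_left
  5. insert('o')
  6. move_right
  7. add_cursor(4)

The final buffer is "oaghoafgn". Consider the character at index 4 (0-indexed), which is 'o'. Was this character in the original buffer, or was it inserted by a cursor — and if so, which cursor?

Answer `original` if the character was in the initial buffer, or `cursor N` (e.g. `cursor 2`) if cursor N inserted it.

After op 1 (move_left): buffer="ghfgn" (len 5), cursors c1@0 c2@3, authorship .....
After op 2 (move_left): buffer="ghfgn" (len 5), cursors c1@0 c2@2, authorship .....
After op 3 (insert('a')): buffer="aghafgn" (len 7), cursors c1@1 c2@4, authorship 1..2...
After op 4 (move_left): buffer="aghafgn" (len 7), cursors c1@0 c2@3, authorship 1..2...
After op 5 (insert('o')): buffer="oaghoafgn" (len 9), cursors c1@1 c2@5, authorship 11..22...
After op 6 (move_right): buffer="oaghoafgn" (len 9), cursors c1@2 c2@6, authorship 11..22...
After op 7 (add_cursor(4)): buffer="oaghoafgn" (len 9), cursors c1@2 c3@4 c2@6, authorship 11..22...
Authorship (.=original, N=cursor N): 1 1 . . 2 2 . . .
Index 4: author = 2

Answer: cursor 2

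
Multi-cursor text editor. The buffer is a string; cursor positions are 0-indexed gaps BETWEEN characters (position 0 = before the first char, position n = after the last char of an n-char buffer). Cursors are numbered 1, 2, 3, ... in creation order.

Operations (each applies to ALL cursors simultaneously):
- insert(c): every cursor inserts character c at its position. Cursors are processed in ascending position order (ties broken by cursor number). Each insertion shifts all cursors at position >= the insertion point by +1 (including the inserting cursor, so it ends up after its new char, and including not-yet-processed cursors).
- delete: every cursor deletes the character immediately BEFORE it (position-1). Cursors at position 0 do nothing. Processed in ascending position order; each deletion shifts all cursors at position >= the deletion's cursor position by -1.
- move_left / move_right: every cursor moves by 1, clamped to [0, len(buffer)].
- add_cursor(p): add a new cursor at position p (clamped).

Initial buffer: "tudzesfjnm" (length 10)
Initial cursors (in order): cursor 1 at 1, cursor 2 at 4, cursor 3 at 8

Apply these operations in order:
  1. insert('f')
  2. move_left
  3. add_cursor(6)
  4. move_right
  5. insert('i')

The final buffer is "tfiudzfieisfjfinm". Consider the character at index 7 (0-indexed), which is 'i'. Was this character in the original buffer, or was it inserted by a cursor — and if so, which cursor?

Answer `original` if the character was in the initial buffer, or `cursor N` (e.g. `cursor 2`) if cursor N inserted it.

Answer: cursor 2

Derivation:
After op 1 (insert('f')): buffer="tfudzfesfjfnm" (len 13), cursors c1@2 c2@6 c3@11, authorship .1...2....3..
After op 2 (move_left): buffer="tfudzfesfjfnm" (len 13), cursors c1@1 c2@5 c3@10, authorship .1...2....3..
After op 3 (add_cursor(6)): buffer="tfudzfesfjfnm" (len 13), cursors c1@1 c2@5 c4@6 c3@10, authorship .1...2....3..
After op 4 (move_right): buffer="tfudzfesfjfnm" (len 13), cursors c1@2 c2@6 c4@7 c3@11, authorship .1...2....3..
After op 5 (insert('i')): buffer="tfiudzfieisfjfinm" (len 17), cursors c1@3 c2@8 c4@10 c3@15, authorship .11...22.4...33..
Authorship (.=original, N=cursor N): . 1 1 . . . 2 2 . 4 . . . 3 3 . .
Index 7: author = 2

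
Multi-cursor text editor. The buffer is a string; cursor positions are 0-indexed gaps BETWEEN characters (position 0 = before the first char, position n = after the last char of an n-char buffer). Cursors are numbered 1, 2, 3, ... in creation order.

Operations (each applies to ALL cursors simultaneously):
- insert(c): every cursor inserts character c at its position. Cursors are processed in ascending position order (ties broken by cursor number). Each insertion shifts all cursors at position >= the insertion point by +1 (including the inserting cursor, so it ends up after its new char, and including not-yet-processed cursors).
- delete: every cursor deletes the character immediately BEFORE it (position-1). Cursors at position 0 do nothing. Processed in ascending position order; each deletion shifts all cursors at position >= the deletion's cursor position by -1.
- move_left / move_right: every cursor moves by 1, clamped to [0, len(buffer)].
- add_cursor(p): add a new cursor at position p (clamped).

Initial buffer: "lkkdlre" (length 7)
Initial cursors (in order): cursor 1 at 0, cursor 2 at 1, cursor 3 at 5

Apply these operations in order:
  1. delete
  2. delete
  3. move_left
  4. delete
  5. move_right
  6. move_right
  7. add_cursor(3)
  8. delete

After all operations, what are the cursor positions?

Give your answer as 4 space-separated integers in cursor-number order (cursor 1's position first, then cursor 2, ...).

Answer: 0 0 0 0

Derivation:
After op 1 (delete): buffer="kkdre" (len 5), cursors c1@0 c2@0 c3@3, authorship .....
After op 2 (delete): buffer="kkre" (len 4), cursors c1@0 c2@0 c3@2, authorship ....
After op 3 (move_left): buffer="kkre" (len 4), cursors c1@0 c2@0 c3@1, authorship ....
After op 4 (delete): buffer="kre" (len 3), cursors c1@0 c2@0 c3@0, authorship ...
After op 5 (move_right): buffer="kre" (len 3), cursors c1@1 c2@1 c3@1, authorship ...
After op 6 (move_right): buffer="kre" (len 3), cursors c1@2 c2@2 c3@2, authorship ...
After op 7 (add_cursor(3)): buffer="kre" (len 3), cursors c1@2 c2@2 c3@2 c4@3, authorship ...
After op 8 (delete): buffer="" (len 0), cursors c1@0 c2@0 c3@0 c4@0, authorship 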